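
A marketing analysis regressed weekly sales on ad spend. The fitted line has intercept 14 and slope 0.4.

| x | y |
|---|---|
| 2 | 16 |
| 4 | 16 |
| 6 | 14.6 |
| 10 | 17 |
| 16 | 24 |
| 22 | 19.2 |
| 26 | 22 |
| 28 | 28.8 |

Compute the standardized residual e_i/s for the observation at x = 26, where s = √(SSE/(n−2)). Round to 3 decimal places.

-0.827

x=2: ŷ = 14 + 0.4·2 = 14.8; e = 16 − 14.8 = 1.2
x=4: ŷ = 14 + 0.4·4 = 15.6; e = 16 − 15.6 = 0.4
x=6: ŷ = 14 + 0.4·6 = 16.4; e = 14.6 − 16.4 = -1.8
x=10: ŷ = 14 + 0.4·10 = 18; e = 17 − 18 = -1
x=16: ŷ = 14 + 0.4·16 = 20.4; e = 24 − 20.4 = 3.6
x=22: ŷ = 14 + 0.4·22 = 22.8; e = 19.2 − 22.8 = -3.6
x=26: ŷ = 14 + 0.4·26 = 24.4; e = 22 − 24.4 = -2.4
x=28: ŷ = 14 + 0.4·28 = 25.2; e = 28.8 − 25.2 = 3.6
SSE = 1.44 + 0.16 + 3.24 + 1 + 12.96 + 12.96 + 5.76 + 12.96 = 50.48
s = √(50.48/6) = 2.90057
e/s = -2.4 / 2.90057 = -0.827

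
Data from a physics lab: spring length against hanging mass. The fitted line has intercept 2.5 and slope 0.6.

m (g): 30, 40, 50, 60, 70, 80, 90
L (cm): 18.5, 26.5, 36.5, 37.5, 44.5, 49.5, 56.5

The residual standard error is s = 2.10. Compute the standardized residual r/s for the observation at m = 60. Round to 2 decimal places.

-0.48

L̂ = 2.5 + 0.6·60 = 38.5
r = 37.5 − 38.5 = -1
r/s = -1 / 2.10 = -0.48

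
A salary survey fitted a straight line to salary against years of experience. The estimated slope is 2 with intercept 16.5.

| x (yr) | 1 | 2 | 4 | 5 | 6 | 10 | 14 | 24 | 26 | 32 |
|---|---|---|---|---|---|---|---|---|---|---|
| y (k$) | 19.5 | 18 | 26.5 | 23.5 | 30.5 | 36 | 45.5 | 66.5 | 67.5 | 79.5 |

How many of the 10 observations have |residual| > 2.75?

1

x=1: ŷ = 16.5 + 2·1 = 18.5; r = 19.5 − 18.5 = 1
x=2: ŷ = 16.5 + 2·2 = 20.5; r = 18 − 20.5 = -2.5
x=4: ŷ = 16.5 + 2·4 = 24.5; r = 26.5 − 24.5 = 2
x=5: ŷ = 16.5 + 2·5 = 26.5; r = 23.5 − 26.5 = -3
x=6: ŷ = 16.5 + 2·6 = 28.5; r = 30.5 − 28.5 = 2
x=10: ŷ = 16.5 + 2·10 = 36.5; r = 36 − 36.5 = -0.5
x=14: ŷ = 16.5 + 2·14 = 44.5; r = 45.5 − 44.5 = 1
x=24: ŷ = 16.5 + 2·24 = 64.5; r = 66.5 − 64.5 = 2
x=26: ŷ = 16.5 + 2·26 = 68.5; r = 67.5 − 68.5 = -1
x=32: ŷ = 16.5 + 2·32 = 80.5; r = 79.5 − 80.5 = -1
|r| > 2.75: x=5 (|r|=3) → 1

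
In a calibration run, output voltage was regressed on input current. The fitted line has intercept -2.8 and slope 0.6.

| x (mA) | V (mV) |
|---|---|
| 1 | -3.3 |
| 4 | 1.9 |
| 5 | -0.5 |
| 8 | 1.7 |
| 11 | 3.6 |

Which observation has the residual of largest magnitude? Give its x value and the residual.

x=1: ŷ = -2.8 + 0.6·1 = -2.2; e = -3.3 − (-2.2) = -1.1
x=4: ŷ = -2.8 + 0.6·4 = -0.4; e = 1.9 − (-0.4) = 2.3
x=5: ŷ = -2.8 + 0.6·5 = 0.2; e = -0.5 − 0.2 = -0.7
x=8: ŷ = -2.8 + 0.6·8 = 2; e = 1.7 − 2 = -0.3
x=11: ŷ = -2.8 + 0.6·11 = 3.8; e = 3.6 − 3.8 = -0.2
Largest |e| is 2.3 at x = 4, residual 2.3.

x = 4, e = 2.3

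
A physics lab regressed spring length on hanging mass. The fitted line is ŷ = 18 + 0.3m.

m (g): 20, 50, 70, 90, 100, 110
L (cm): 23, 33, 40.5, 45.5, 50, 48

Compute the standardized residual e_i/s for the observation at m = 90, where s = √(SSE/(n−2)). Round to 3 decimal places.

m=20: ŷ = 18 + 0.3·20 = 24; e = 23 − 24 = -1
m=50: ŷ = 18 + 0.3·50 = 33; e = 33 − 33 = 0
m=70: ŷ = 18 + 0.3·70 = 39; e = 40.5 − 39 = 1.5
m=90: ŷ = 18 + 0.3·90 = 45; e = 45.5 − 45 = 0.5
m=100: ŷ = 18 + 0.3·100 = 48; e = 50 − 48 = 2
m=110: ŷ = 18 + 0.3·110 = 51; e = 48 − 51 = -3
SSE = 1 + 0 + 2.25 + 0.25 + 4 + 9 = 16.5
s = √(16.5/4) = 2.03101
e/s = 0.5 / 2.03101 = 0.246

0.246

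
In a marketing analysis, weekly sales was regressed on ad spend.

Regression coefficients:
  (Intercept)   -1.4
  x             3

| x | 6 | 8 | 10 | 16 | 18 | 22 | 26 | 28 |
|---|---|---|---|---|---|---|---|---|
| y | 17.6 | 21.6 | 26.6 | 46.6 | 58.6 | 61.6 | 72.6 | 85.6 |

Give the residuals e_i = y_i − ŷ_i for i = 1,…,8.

x=6: ŷ = -1.4 + 3·6 = 16.6; e = 17.6 − 16.6 = 1
x=8: ŷ = -1.4 + 3·8 = 22.6; e = 21.6 − 22.6 = -1
x=10: ŷ = -1.4 + 3·10 = 28.6; e = 26.6 − 28.6 = -2
x=16: ŷ = -1.4 + 3·16 = 46.6; e = 46.6 − 46.6 = 0
x=18: ŷ = -1.4 + 3·18 = 52.6; e = 58.6 − 52.6 = 6
x=22: ŷ = -1.4 + 3·22 = 64.6; e = 61.6 − 64.6 = -3
x=26: ŷ = -1.4 + 3·26 = 76.6; e = 72.6 − 76.6 = -4
x=28: ŷ = -1.4 + 3·28 = 82.6; e = 85.6 − 82.6 = 3

1, -1, -2, 0, 6, -3, -4, 3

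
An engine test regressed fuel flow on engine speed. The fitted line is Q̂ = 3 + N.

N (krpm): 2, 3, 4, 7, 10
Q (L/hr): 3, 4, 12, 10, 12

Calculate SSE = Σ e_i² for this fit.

SSE = 34

N=2: Q̂ = 3 + 2 = 5; e = 3 − 5 = -2
N=3: Q̂ = 3 + 3 = 6; e = 4 − 6 = -2
N=4: Q̂ = 3 + 4 = 7; e = 12 − 7 = 5
N=7: Q̂ = 3 + 7 = 10; e = 10 − 10 = 0
N=10: Q̂ = 3 + 10 = 13; e = 12 − 13 = -1
SSE = 4 + 4 + 25 + 0 + 1 = 34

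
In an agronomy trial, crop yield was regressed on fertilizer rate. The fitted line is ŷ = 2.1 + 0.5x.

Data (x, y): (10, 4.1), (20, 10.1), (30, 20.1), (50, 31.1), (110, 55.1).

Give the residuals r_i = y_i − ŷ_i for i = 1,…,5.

-3, -2, 3, 4, -2

x=10: ŷ = 2.1 + 0.5·10 = 7.1; r = 4.1 − 7.1 = -3
x=20: ŷ = 2.1 + 0.5·20 = 12.1; r = 10.1 − 12.1 = -2
x=30: ŷ = 2.1 + 0.5·30 = 17.1; r = 20.1 − 17.1 = 3
x=50: ŷ = 2.1 + 0.5·50 = 27.1; r = 31.1 − 27.1 = 4
x=110: ŷ = 2.1 + 0.5·110 = 57.1; r = 55.1 − 57.1 = -2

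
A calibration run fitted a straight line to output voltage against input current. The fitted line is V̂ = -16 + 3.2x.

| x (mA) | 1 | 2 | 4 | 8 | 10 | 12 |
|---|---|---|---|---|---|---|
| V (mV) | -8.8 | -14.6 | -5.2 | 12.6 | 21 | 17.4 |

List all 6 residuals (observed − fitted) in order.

x=1: V̂ = -16 + 3.2·1 = -12.8; r = -8.8 − (-12.8) = 4
x=2: V̂ = -16 + 3.2·2 = -9.6; r = -14.6 − (-9.6) = -5
x=4: V̂ = -16 + 3.2·4 = -3.2; r = -5.2 − (-3.2) = -2
x=8: V̂ = -16 + 3.2·8 = 9.6; r = 12.6 − 9.6 = 3
x=10: V̂ = -16 + 3.2·10 = 16; r = 21 − 16 = 5
x=12: V̂ = -16 + 3.2·12 = 22.4; r = 17.4 − 22.4 = -5

4, -5, -2, 3, 5, -5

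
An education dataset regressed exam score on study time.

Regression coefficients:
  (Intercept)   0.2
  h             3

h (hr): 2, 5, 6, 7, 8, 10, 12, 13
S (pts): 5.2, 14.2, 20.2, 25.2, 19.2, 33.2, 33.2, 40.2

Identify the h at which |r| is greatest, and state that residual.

h = 8, r = -5

h=2: Ŝ = 0.2 + 3·2 = 6.2; r = 5.2 − 6.2 = -1
h=5: Ŝ = 0.2 + 3·5 = 15.2; r = 14.2 − 15.2 = -1
h=6: Ŝ = 0.2 + 3·6 = 18.2; r = 20.2 − 18.2 = 2
h=7: Ŝ = 0.2 + 3·7 = 21.2; r = 25.2 − 21.2 = 4
h=8: Ŝ = 0.2 + 3·8 = 24.2; r = 19.2 − 24.2 = -5
h=10: Ŝ = 0.2 + 3·10 = 30.2; r = 33.2 − 30.2 = 3
h=12: Ŝ = 0.2 + 3·12 = 36.2; r = 33.2 − 36.2 = -3
h=13: Ŝ = 0.2 + 3·13 = 39.2; r = 40.2 − 39.2 = 1
Largest |r| is 5 at h = 8, residual -5.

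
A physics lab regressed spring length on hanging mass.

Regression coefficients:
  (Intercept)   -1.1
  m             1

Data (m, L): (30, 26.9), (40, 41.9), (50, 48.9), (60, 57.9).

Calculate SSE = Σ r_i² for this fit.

m=30: L̂ = -1.1 + 30 = 28.9; r = 26.9 − 28.9 = -2
m=40: L̂ = -1.1 + 40 = 38.9; r = 41.9 − 38.9 = 3
m=50: L̂ = -1.1 + 50 = 48.9; r = 48.9 − 48.9 = 0
m=60: L̂ = -1.1 + 60 = 58.9; r = 57.9 − 58.9 = -1
SSE = 4 + 9 + 0 + 1 = 14

SSE = 14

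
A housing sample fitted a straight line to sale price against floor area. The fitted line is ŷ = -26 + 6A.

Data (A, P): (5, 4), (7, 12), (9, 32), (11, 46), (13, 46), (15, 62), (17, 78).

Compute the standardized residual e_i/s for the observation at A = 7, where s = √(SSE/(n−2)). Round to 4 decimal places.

A=5: ŷ = -26 + 6·5 = 4; e = 4 − 4 = 0
A=7: ŷ = -26 + 6·7 = 16; e = 12 − 16 = -4
A=9: ŷ = -26 + 6·9 = 28; e = 32 − 28 = 4
A=11: ŷ = -26 + 6·11 = 40; e = 46 − 40 = 6
A=13: ŷ = -26 + 6·13 = 52; e = 46 − 52 = -6
A=15: ŷ = -26 + 6·15 = 64; e = 62 − 64 = -2
A=17: ŷ = -26 + 6·17 = 76; e = 78 − 76 = 2
SSE = 0 + 16 + 16 + 36 + 36 + 4 + 4 = 112
s = √(112/5) = 4.73286
e/s = -4 / 4.73286 = -0.8452

-0.8452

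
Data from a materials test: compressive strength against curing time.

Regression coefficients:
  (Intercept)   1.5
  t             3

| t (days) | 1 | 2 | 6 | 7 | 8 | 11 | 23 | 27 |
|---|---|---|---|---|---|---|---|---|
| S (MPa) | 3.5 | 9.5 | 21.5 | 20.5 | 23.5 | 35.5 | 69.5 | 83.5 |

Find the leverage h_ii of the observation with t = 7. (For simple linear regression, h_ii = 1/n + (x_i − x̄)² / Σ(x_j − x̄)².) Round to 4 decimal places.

t̄ = (1 + 2 + 6 + 7 + 8 + 11 + 23 + 27)/8 = 10.625
Σ(t − t̄)² = 92.6406 + 74.3906 + 21.3906 + 13.1406 + 6.89062 + 0.140625 + 153.141 + 268.141 = 629.875
h = 1/8 + (-3.625)²/629.875 = 0.125 + 0.0208623 = 0.1459

h = 0.1459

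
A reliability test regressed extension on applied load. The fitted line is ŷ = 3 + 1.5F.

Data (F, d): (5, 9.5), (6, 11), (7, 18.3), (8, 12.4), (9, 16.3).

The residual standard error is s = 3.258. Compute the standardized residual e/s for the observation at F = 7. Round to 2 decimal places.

ŷ = 3 + 1.5·7 = 13.5
e = 18.3 − 13.5 = 4.8
e/s = 4.8 / 3.258 = 1.47

1.47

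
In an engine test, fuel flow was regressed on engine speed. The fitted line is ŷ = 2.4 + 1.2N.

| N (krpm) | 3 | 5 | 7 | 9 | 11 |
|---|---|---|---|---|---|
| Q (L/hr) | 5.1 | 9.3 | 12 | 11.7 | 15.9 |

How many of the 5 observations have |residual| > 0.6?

4

N=3: ŷ = 2.4 + 1.2·3 = 6; e = 5.1 − 6 = -0.9
N=5: ŷ = 2.4 + 1.2·5 = 8.4; e = 9.3 − 8.4 = 0.9
N=7: ŷ = 2.4 + 1.2·7 = 10.8; e = 12 − 10.8 = 1.2
N=9: ŷ = 2.4 + 1.2·9 = 13.2; e = 11.7 − 13.2 = -1.5
N=11: ŷ = 2.4 + 1.2·11 = 15.6; e = 15.9 − 15.6 = 0.3
|e| > 0.6: N=3 (|e|=0.9), N=5 (|e|=0.9), N=7 (|e|=1.2), N=9 (|e|=1.5) → 4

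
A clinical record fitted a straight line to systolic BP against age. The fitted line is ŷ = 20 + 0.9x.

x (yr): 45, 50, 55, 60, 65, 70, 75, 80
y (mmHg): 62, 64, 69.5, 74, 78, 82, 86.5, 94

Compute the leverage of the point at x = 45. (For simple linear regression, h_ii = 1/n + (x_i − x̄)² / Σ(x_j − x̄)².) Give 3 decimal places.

h = 0.417

x̄ = (45 + 50 + 55 + 60 + 65 + 70 + 75 + 80)/8 = 62.5
Σ(x − x̄)² = 306.25 + 156.25 + 56.25 + 6.25 + 6.25 + 56.25 + 156.25 + 306.25 = 1050
h = 1/8 + (-17.5)²/1050 = 0.125 + 0.291667 = 0.417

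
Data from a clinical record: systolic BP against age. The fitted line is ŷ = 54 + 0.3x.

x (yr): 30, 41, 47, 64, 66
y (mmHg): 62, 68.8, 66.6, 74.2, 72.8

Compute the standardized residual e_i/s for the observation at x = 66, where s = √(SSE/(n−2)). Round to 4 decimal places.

-0.5108

x=30: ŷ = 54 + 0.3·30 = 63; e = 62 − 63 = -1
x=41: ŷ = 54 + 0.3·41 = 66.3; e = 68.8 − 66.3 = 2.5
x=47: ŷ = 54 + 0.3·47 = 68.1; e = 66.6 − 68.1 = -1.5
x=64: ŷ = 54 + 0.3·64 = 73.2; e = 74.2 − 73.2 = 1
x=66: ŷ = 54 + 0.3·66 = 73.8; e = 72.8 − 73.8 = -1
SSE = 1 + 6.25 + 2.25 + 1 + 1 = 11.5
s = √(11.5/3) = 1.95789
e/s = -1 / 1.95789 = -0.5108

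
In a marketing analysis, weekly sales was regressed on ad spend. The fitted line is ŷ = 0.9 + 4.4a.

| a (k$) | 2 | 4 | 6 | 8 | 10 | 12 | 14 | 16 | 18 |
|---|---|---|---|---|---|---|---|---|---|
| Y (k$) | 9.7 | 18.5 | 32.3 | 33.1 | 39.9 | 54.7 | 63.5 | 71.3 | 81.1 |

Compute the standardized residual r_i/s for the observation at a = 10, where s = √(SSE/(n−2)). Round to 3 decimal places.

a=2: ŷ = 0.9 + 4.4·2 = 9.7; r = 9.7 − 9.7 = 0
a=4: ŷ = 0.9 + 4.4·4 = 18.5; r = 18.5 − 18.5 = 0
a=6: ŷ = 0.9 + 4.4·6 = 27.3; r = 32.3 − 27.3 = 5
a=8: ŷ = 0.9 + 4.4·8 = 36.1; r = 33.1 − 36.1 = -3
a=10: ŷ = 0.9 + 4.4·10 = 44.9; r = 39.9 − 44.9 = -5
a=12: ŷ = 0.9 + 4.4·12 = 53.7; r = 54.7 − 53.7 = 1
a=14: ŷ = 0.9 + 4.4·14 = 62.5; r = 63.5 − 62.5 = 1
a=16: ŷ = 0.9 + 4.4·16 = 71.3; r = 71.3 − 71.3 = 0
a=18: ŷ = 0.9 + 4.4·18 = 80.1; r = 81.1 − 80.1 = 1
SSE = 0 + 0 + 25 + 9 + 25 + 1 + 1 + 0 + 1 = 62
s = √(62/7) = 2.9761
r/s = -5 / 2.9761 = -1.680

-1.680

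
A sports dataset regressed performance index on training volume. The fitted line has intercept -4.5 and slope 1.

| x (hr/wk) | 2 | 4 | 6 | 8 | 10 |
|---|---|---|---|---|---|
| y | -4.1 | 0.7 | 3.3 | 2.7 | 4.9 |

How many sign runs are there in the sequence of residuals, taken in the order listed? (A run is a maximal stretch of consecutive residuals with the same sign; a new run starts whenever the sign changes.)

x=2: ŷ = -4.5 + 2 = -2.5; e = -4.1 − (-2.5) = -1.6
x=4: ŷ = -4.5 + 4 = -0.5; e = 0.7 − (-0.5) = 1.2
x=6: ŷ = -4.5 + 6 = 1.5; e = 3.3 − 1.5 = 1.8
x=8: ŷ = -4.5 + 8 = 3.5; e = 2.7 − 3.5 = -0.8
x=10: ŷ = -4.5 + 10 = 5.5; e = 4.9 − 5.5 = -0.6
Signs: − + + − −
Runs: −×1, +×2, −×2 → 3

3 runs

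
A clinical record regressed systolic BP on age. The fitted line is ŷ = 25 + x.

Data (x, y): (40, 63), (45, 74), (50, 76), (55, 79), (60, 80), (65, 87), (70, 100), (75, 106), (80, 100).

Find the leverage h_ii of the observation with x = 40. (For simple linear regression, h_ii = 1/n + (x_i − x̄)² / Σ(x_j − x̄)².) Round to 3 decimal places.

h = 0.378

x̄ = (40 + 45 + 50 + 55 + 60 + 65 + 70 + 75 + 80)/9 = 60
Σ(x − x̄)² = 400 + 225 + 100 + 25 + 0 + 25 + 100 + 225 + 400 = 1500
h = 1/9 + (-20)²/1500 = 0.111111 + 0.266667 = 0.378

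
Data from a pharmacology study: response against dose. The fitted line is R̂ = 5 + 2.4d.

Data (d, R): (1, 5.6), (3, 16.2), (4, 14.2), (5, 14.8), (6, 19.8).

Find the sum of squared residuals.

d=1: R̂ = 5 + 2.4·1 = 7.4; e = 5.6 − 7.4 = -1.8
d=3: R̂ = 5 + 2.4·3 = 12.2; e = 16.2 − 12.2 = 4
d=4: R̂ = 5 + 2.4·4 = 14.6; e = 14.2 − 14.6 = -0.4
d=5: R̂ = 5 + 2.4·5 = 17; e = 14.8 − 17 = -2.2
d=6: R̂ = 5 + 2.4·6 = 19.4; e = 19.8 − 19.4 = 0.4
SSE = 3.24 + 16 + 0.16 + 4.84 + 0.16 = 24.4

SSE = 24.4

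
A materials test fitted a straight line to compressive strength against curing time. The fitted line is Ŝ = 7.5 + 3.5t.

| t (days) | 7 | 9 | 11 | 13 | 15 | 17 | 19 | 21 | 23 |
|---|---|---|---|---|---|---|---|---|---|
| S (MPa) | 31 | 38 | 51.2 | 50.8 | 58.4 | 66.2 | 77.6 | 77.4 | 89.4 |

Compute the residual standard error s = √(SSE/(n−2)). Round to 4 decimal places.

t=7: Ŝ = 7.5 + 3.5·7 = 32; r = 31 − 32 = -1
t=9: Ŝ = 7.5 + 3.5·9 = 39; r = 38 − 39 = -1
t=11: Ŝ = 7.5 + 3.5·11 = 46; r = 51.2 − 46 = 5.2
t=13: Ŝ = 7.5 + 3.5·13 = 53; r = 50.8 − 53 = -2.2
t=15: Ŝ = 7.5 + 3.5·15 = 60; r = 58.4 − 60 = -1.6
t=17: Ŝ = 7.5 + 3.5·17 = 67; r = 66.2 − 67 = -0.8
t=19: Ŝ = 7.5 + 3.5·19 = 74; r = 77.6 − 74 = 3.6
t=21: Ŝ = 7.5 + 3.5·21 = 81; r = 77.4 − 81 = -3.6
t=23: Ŝ = 7.5 + 3.5·23 = 88; r = 89.4 − 88 = 1.4
SSE = 1 + 1 + 27.04 + 4.84 + 2.56 + 0.64 + 12.96 + 12.96 + 1.96 = 64.96
s = √(64.96/7) = √9.28 ≈ 3.0463

s = 3.0463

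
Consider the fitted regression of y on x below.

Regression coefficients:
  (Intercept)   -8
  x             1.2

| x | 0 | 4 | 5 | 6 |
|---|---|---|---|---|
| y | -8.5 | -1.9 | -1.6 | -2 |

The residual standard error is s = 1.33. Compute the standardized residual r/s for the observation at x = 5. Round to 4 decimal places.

ŷ = -8 + 1.2·5 = -2
r = -1.6 − (-2) = 0.4
r/s = 0.4 / 1.33 = 0.3008

0.3008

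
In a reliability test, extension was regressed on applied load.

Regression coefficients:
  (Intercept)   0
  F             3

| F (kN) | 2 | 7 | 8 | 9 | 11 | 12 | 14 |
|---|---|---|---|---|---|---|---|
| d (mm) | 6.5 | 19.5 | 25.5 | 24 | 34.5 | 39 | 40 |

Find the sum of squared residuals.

F=2: ŷ = 3·2 = 6; r = 6.5 − 6 = 0.5
F=7: ŷ = 3·7 = 21; r = 19.5 − 21 = -1.5
F=8: ŷ = 3·8 = 24; r = 25.5 − 24 = 1.5
F=9: ŷ = 3·9 = 27; r = 24 − 27 = -3
F=11: ŷ = 3·11 = 33; r = 34.5 − 33 = 1.5
F=12: ŷ = 3·12 = 36; r = 39 − 36 = 3
F=14: ŷ = 3·14 = 42; r = 40 − 42 = -2
SSE = 0.25 + 2.25 + 2.25 + 9 + 2.25 + 9 + 4 = 29

SSE = 29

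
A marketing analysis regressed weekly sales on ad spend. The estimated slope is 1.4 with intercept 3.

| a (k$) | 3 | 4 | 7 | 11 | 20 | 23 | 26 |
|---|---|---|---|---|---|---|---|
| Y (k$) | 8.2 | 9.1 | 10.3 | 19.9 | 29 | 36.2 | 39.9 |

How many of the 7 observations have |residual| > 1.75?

a=3: ŷ = 3 + 1.4·3 = 7.2; e = 8.2 − 7.2 = 1
a=4: ŷ = 3 + 1.4·4 = 8.6; e = 9.1 − 8.6 = 0.5
a=7: ŷ = 3 + 1.4·7 = 12.8; e = 10.3 − 12.8 = -2.5
a=11: ŷ = 3 + 1.4·11 = 18.4; e = 19.9 − 18.4 = 1.5
a=20: ŷ = 3 + 1.4·20 = 31; e = 29 − 31 = -2
a=23: ŷ = 3 + 1.4·23 = 35.2; e = 36.2 − 35.2 = 1
a=26: ŷ = 3 + 1.4·26 = 39.4; e = 39.9 − 39.4 = 0.5
|e| > 1.75: a=7 (|e|=2.5), a=20 (|e|=2) → 2

2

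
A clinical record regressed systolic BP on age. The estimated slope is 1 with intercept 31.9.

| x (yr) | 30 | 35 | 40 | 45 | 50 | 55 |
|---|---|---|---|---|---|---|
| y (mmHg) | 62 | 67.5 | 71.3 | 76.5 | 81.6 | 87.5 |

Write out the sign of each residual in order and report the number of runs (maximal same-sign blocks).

x=30: ŷ = 31.9 + 30 = 61.9; r = 62 − 61.9 = 0.1
x=35: ŷ = 31.9 + 35 = 66.9; r = 67.5 − 66.9 = 0.6
x=40: ŷ = 31.9 + 40 = 71.9; r = 71.3 − 71.9 = -0.6
x=45: ŷ = 31.9 + 45 = 76.9; r = 76.5 − 76.9 = -0.4
x=50: ŷ = 31.9 + 50 = 81.9; r = 81.6 − 81.9 = -0.3
x=55: ŷ = 31.9 + 55 = 86.9; r = 87.5 − 86.9 = 0.6
Signs: + + − − − +
Runs: +×2, −×3, +×1 → 3

3 runs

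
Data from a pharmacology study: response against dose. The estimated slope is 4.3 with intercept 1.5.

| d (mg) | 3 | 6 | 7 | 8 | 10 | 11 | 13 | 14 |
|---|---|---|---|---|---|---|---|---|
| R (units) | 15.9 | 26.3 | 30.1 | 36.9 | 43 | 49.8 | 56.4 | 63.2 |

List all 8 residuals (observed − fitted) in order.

d=3: ŷ = 1.5 + 4.3·3 = 14.4; e = 15.9 − 14.4 = 1.5
d=6: ŷ = 1.5 + 4.3·6 = 27.3; e = 26.3 − 27.3 = -1
d=7: ŷ = 1.5 + 4.3·7 = 31.6; e = 30.1 − 31.6 = -1.5
d=8: ŷ = 1.5 + 4.3·8 = 35.9; e = 36.9 − 35.9 = 1
d=10: ŷ = 1.5 + 4.3·10 = 44.5; e = 43 − 44.5 = -1.5
d=11: ŷ = 1.5 + 4.3·11 = 48.8; e = 49.8 − 48.8 = 1
d=13: ŷ = 1.5 + 4.3·13 = 57.4; e = 56.4 − 57.4 = -1
d=14: ŷ = 1.5 + 4.3·14 = 61.7; e = 63.2 − 61.7 = 1.5

1.5, -1, -1.5, 1, -1.5, 1, -1, 1.5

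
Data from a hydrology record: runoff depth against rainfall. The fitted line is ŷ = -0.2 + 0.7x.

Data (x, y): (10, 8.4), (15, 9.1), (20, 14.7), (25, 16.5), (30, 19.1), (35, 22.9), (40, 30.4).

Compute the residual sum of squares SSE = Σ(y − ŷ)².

x=10: ŷ = -0.2 + 0.7·10 = 6.8; r = 8.4 − 6.8 = 1.6
x=15: ŷ = -0.2 + 0.7·15 = 10.3; r = 9.1 − 10.3 = -1.2
x=20: ŷ = -0.2 + 0.7·20 = 13.8; r = 14.7 − 13.8 = 0.9
x=25: ŷ = -0.2 + 0.7·25 = 17.3; r = 16.5 − 17.3 = -0.8
x=30: ŷ = -0.2 + 0.7·30 = 20.8; r = 19.1 − 20.8 = -1.7
x=35: ŷ = -0.2 + 0.7·35 = 24.3; r = 22.9 − 24.3 = -1.4
x=40: ŷ = -0.2 + 0.7·40 = 27.8; r = 30.4 − 27.8 = 2.6
SSE = 2.56 + 1.44 + 0.81 + 0.64 + 2.89 + 1.96 + 6.76 = 17.06

SSE = 17.06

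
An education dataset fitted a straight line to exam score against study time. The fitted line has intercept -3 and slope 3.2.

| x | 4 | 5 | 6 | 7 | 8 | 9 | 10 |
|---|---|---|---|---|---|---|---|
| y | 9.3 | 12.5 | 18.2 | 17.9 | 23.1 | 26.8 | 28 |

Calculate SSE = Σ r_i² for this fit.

SSE = 9

x=4: ŷ = -3 + 3.2·4 = 9.8; r = 9.3 − 9.8 = -0.5
x=5: ŷ = -3 + 3.2·5 = 13; r = 12.5 − 13 = -0.5
x=6: ŷ = -3 + 3.2·6 = 16.2; r = 18.2 − 16.2 = 2
x=7: ŷ = -3 + 3.2·7 = 19.4; r = 17.9 − 19.4 = -1.5
x=8: ŷ = -3 + 3.2·8 = 22.6; r = 23.1 − 22.6 = 0.5
x=9: ŷ = -3 + 3.2·9 = 25.8; r = 26.8 − 25.8 = 1
x=10: ŷ = -3 + 3.2·10 = 29; r = 28 − 29 = -1
SSE = 0.25 + 0.25 + 4 + 2.25 + 0.25 + 1 + 1 = 9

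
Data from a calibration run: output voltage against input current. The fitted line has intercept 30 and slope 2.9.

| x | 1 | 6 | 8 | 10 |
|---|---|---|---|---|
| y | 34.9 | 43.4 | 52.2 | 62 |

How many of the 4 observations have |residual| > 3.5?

x=1: ŷ = 30 + 2.9·1 = 32.9; e = 34.9 − 32.9 = 2
x=6: ŷ = 30 + 2.9·6 = 47.4; e = 43.4 − 47.4 = -4
x=8: ŷ = 30 + 2.9·8 = 53.2; e = 52.2 − 53.2 = -1
x=10: ŷ = 30 + 2.9·10 = 59; e = 62 − 59 = 3
|e| > 3.5: x=6 (|e|=4) → 1

1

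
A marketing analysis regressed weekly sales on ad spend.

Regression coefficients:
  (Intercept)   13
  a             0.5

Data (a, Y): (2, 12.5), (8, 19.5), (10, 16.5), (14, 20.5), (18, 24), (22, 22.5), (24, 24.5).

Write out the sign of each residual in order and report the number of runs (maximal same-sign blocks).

a=2: Ŷ = 13 + 0.5·2 = 14; r = 12.5 − 14 = -1.5
a=8: Ŷ = 13 + 0.5·8 = 17; r = 19.5 − 17 = 2.5
a=10: Ŷ = 13 + 0.5·10 = 18; r = 16.5 − 18 = -1.5
a=14: Ŷ = 13 + 0.5·14 = 20; r = 20.5 − 20 = 0.5
a=18: Ŷ = 13 + 0.5·18 = 22; r = 24 − 22 = 2
a=22: Ŷ = 13 + 0.5·22 = 24; r = 22.5 − 24 = -1.5
a=24: Ŷ = 13 + 0.5·24 = 25; r = 24.5 − 25 = -0.5
Signs: − + − + + − −
Runs: −×1, +×1, −×1, +×2, −×2 → 5

5 runs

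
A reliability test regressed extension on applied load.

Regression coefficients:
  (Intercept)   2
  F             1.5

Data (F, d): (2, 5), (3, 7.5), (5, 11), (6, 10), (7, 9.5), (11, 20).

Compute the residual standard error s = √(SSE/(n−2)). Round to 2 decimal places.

s = 1.97

F=2: ŷ = 2 + 1.5·2 = 5; e = 5 − 5 = 0
F=3: ŷ = 2 + 1.5·3 = 6.5; e = 7.5 − 6.5 = 1
F=5: ŷ = 2 + 1.5·5 = 9.5; e = 11 − 9.5 = 1.5
F=6: ŷ = 2 + 1.5·6 = 11; e = 10 − 11 = -1
F=7: ŷ = 2 + 1.5·7 = 12.5; e = 9.5 − 12.5 = -3
F=11: ŷ = 2 + 1.5·11 = 18.5; e = 20 − 18.5 = 1.5
SSE = 0 + 1 + 2.25 + 1 + 9 + 2.25 = 15.5
s = √(15.5/4) = √3.875 ≈ 1.97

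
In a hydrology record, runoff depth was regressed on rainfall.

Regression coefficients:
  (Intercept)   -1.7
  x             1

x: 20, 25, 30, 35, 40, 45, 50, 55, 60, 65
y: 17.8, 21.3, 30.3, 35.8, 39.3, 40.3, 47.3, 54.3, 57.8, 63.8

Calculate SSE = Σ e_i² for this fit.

x=20: ŷ = -1.7 + 20 = 18.3; e = 17.8 − 18.3 = -0.5
x=25: ŷ = -1.7 + 25 = 23.3; e = 21.3 − 23.3 = -2
x=30: ŷ = -1.7 + 30 = 28.3; e = 30.3 − 28.3 = 2
x=35: ŷ = -1.7 + 35 = 33.3; e = 35.8 − 33.3 = 2.5
x=40: ŷ = -1.7 + 40 = 38.3; e = 39.3 − 38.3 = 1
x=45: ŷ = -1.7 + 45 = 43.3; e = 40.3 − 43.3 = -3
x=50: ŷ = -1.7 + 50 = 48.3; e = 47.3 − 48.3 = -1
x=55: ŷ = -1.7 + 55 = 53.3; e = 54.3 − 53.3 = 1
x=60: ŷ = -1.7 + 60 = 58.3; e = 57.8 − 58.3 = -0.5
x=65: ŷ = -1.7 + 65 = 63.3; e = 63.8 − 63.3 = 0.5
SSE = 0.25 + 4 + 4 + 6.25 + 1 + 9 + 1 + 1 + 0.25 + 0.25 = 27

SSE = 27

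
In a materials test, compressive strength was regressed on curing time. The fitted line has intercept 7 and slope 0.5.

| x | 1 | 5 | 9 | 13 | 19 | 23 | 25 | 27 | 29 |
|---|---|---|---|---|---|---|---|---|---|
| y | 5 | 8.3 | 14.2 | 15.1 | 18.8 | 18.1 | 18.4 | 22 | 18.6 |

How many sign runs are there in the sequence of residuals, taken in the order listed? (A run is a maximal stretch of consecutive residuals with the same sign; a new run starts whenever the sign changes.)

5 runs

x=1: ŷ = 7 + 0.5·1 = 7.5; e = 5 − 7.5 = -2.5
x=5: ŷ = 7 + 0.5·5 = 9.5; e = 8.3 − 9.5 = -1.2
x=9: ŷ = 7 + 0.5·9 = 11.5; e = 14.2 − 11.5 = 2.7
x=13: ŷ = 7 + 0.5·13 = 13.5; e = 15.1 − 13.5 = 1.6
x=19: ŷ = 7 + 0.5·19 = 16.5; e = 18.8 − 16.5 = 2.3
x=23: ŷ = 7 + 0.5·23 = 18.5; e = 18.1 − 18.5 = -0.4
x=25: ŷ = 7 + 0.5·25 = 19.5; e = 18.4 − 19.5 = -1.1
x=27: ŷ = 7 + 0.5·27 = 20.5; e = 22 − 20.5 = 1.5
x=29: ŷ = 7 + 0.5·29 = 21.5; e = 18.6 − 21.5 = -2.9
Signs: − − + + + − − + −
Runs: −×2, +×3, −×2, +×1, −×1 → 5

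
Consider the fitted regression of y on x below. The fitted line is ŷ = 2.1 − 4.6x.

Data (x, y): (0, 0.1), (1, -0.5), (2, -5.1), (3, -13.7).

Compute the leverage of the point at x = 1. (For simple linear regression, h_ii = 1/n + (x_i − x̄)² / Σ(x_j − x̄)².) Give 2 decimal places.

h = 0.30

x̄ = (0 + 1 + 2 + 3)/4 = 1.5
Σ(x − x̄)² = 2.25 + 0.25 + 0.25 + 2.25 = 5
h = 1/4 + (-0.5)²/5 = 0.25 + 0.05 = 0.30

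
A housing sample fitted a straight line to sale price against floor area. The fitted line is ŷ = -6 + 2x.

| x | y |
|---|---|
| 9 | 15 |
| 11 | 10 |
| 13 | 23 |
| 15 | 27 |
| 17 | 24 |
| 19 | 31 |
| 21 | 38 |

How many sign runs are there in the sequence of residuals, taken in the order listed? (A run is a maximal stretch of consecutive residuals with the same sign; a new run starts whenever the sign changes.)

5 runs

x=9: ŷ = -6 + 2·9 = 12; r = 15 − 12 = 3
x=11: ŷ = -6 + 2·11 = 16; r = 10 − 16 = -6
x=13: ŷ = -6 + 2·13 = 20; r = 23 − 20 = 3
x=15: ŷ = -6 + 2·15 = 24; r = 27 − 24 = 3
x=17: ŷ = -6 + 2·17 = 28; r = 24 − 28 = -4
x=19: ŷ = -6 + 2·19 = 32; r = 31 − 32 = -1
x=21: ŷ = -6 + 2·21 = 36; r = 38 − 36 = 2
Signs: + − + + − − +
Runs: +×1, −×1, +×2, −×2, +×1 → 5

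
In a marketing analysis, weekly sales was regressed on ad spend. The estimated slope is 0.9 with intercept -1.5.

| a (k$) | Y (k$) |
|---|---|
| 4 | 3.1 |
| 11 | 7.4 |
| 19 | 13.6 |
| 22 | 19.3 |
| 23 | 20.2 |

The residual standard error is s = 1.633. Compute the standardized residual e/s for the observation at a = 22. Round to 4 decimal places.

0.6124

ŷ = -1.5 + 0.9·22 = 18.3
e = 19.3 − 18.3 = 1
e/s = 1 / 1.633 = 0.6124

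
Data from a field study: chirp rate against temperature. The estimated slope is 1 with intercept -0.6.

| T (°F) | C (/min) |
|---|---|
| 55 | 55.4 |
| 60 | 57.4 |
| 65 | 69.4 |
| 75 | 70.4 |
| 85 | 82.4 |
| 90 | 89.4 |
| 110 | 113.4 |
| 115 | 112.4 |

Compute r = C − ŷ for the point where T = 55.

r = 1

ŷ = -0.6 + 55 = 54.4
r = 55.4 − 54.4 = 1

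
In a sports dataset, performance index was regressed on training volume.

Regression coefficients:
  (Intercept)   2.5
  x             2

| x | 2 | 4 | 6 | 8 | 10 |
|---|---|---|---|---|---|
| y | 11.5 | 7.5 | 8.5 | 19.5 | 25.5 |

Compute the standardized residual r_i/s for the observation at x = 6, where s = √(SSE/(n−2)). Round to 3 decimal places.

x=2: ŷ = 2.5 + 2·2 = 6.5; r = 11.5 − 6.5 = 5
x=4: ŷ = 2.5 + 2·4 = 10.5; r = 7.5 − 10.5 = -3
x=6: ŷ = 2.5 + 2·6 = 14.5; r = 8.5 − 14.5 = -6
x=8: ŷ = 2.5 + 2·8 = 18.5; r = 19.5 − 18.5 = 1
x=10: ŷ = 2.5 + 2·10 = 22.5; r = 25.5 − 22.5 = 3
SSE = 25 + 9 + 36 + 1 + 9 = 80
s = √(80/3) = 5.16398
r/s = -6 / 5.16398 = -1.162

-1.162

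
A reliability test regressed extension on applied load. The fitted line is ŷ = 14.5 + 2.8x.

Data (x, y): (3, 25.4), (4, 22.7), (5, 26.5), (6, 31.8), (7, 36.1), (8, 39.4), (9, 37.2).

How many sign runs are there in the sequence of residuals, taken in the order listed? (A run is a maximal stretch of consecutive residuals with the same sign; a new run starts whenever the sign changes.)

x=3: ŷ = 14.5 + 2.8·3 = 22.9; e = 25.4 − 22.9 = 2.5
x=4: ŷ = 14.5 + 2.8·4 = 25.7; e = 22.7 − 25.7 = -3
x=5: ŷ = 14.5 + 2.8·5 = 28.5; e = 26.5 − 28.5 = -2
x=6: ŷ = 14.5 + 2.8·6 = 31.3; e = 31.8 − 31.3 = 0.5
x=7: ŷ = 14.5 + 2.8·7 = 34.1; e = 36.1 − 34.1 = 2
x=8: ŷ = 14.5 + 2.8·8 = 36.9; e = 39.4 − 36.9 = 2.5
x=9: ŷ = 14.5 + 2.8·9 = 39.7; e = 37.2 − 39.7 = -2.5
Signs: + − − + + + −
Runs: +×1, −×2, +×3, −×1 → 4

4 runs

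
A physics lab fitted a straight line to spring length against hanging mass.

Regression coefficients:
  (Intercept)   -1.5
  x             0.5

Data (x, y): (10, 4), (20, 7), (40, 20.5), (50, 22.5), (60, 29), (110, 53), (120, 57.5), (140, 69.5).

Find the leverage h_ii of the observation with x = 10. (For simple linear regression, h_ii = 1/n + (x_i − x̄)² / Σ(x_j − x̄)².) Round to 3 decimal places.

h = 0.334

x̄ = (10 + 20 + 40 + 50 + 60 + 110 + 120 + 140)/8 = 68.75
Σ(x − x̄)² = 3451.56 + 2376.56 + 826.562 + 351.562 + 76.5625 + 1701.56 + 2626.56 + 5076.56 = 16487.5
h = 1/8 + (-58.75)²/16487.5 = 0.125 + 0.209344 = 0.334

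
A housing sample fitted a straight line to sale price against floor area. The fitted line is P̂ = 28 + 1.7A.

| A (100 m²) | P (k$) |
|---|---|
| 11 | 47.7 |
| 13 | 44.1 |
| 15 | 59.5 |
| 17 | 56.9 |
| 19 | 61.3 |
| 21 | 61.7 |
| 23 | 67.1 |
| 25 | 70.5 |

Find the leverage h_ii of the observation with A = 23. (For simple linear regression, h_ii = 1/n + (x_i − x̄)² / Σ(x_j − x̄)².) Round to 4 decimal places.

Ā = (11 + 13 + 15 + 17 + 19 + 21 + 23 + 25)/8 = 18
Σ(A − Ā)² = 49 + 25 + 9 + 1 + 1 + 9 + 25 + 49 = 168
h = 1/8 + (5)²/168 = 0.125 + 0.14881 = 0.2738

h = 0.2738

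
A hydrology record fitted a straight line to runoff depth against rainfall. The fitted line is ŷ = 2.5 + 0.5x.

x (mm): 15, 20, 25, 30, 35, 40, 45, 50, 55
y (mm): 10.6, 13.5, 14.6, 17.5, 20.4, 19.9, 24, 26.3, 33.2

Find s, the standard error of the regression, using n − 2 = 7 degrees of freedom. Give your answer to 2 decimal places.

s = 1.74

x=15: ŷ = 2.5 + 0.5·15 = 10; e = 10.6 − 10 = 0.6
x=20: ŷ = 2.5 + 0.5·20 = 12.5; e = 13.5 − 12.5 = 1
x=25: ŷ = 2.5 + 0.5·25 = 15; e = 14.6 − 15 = -0.4
x=30: ŷ = 2.5 + 0.5·30 = 17.5; e = 17.5 − 17.5 = 0
x=35: ŷ = 2.5 + 0.5·35 = 20; e = 20.4 − 20 = 0.4
x=40: ŷ = 2.5 + 0.5·40 = 22.5; e = 19.9 − 22.5 = -2.6
x=45: ŷ = 2.5 + 0.5·45 = 25; e = 24 − 25 = -1
x=50: ŷ = 2.5 + 0.5·50 = 27.5; e = 26.3 − 27.5 = -1.2
x=55: ŷ = 2.5 + 0.5·55 = 30; e = 33.2 − 30 = 3.2
SSE = 0.36 + 1 + 0.16 + 0 + 0.16 + 6.76 + 1 + 1.44 + 10.24 = 21.12
s = √(21.12/7) = √3.01714 ≈ 1.74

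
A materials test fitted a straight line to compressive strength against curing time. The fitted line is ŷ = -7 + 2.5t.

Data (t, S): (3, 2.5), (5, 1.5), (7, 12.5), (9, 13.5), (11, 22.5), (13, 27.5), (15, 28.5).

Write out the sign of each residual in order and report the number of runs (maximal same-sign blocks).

6 runs

t=3: ŷ = -7 + 2.5·3 = 0.5; r = 2.5 − 0.5 = 2
t=5: ŷ = -7 + 2.5·5 = 5.5; r = 1.5 − 5.5 = -4
t=7: ŷ = -7 + 2.5·7 = 10.5; r = 12.5 − 10.5 = 2
t=9: ŷ = -7 + 2.5·9 = 15.5; r = 13.5 − 15.5 = -2
t=11: ŷ = -7 + 2.5·11 = 20.5; r = 22.5 − 20.5 = 2
t=13: ŷ = -7 + 2.5·13 = 25.5; r = 27.5 − 25.5 = 2
t=15: ŷ = -7 + 2.5·15 = 30.5; r = 28.5 − 30.5 = -2
Signs: + − + − + + −
Runs: +×1, −×1, +×1, −×1, +×2, −×1 → 6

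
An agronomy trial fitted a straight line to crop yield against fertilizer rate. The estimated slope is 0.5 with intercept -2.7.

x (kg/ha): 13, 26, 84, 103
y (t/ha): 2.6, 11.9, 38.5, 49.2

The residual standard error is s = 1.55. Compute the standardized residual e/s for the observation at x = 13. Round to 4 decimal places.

-0.7742

ŷ = -2.7 + 0.5·13 = 3.8
e = 2.6 − 3.8 = -1.2
e/s = -1.2 / 1.55 = -0.7742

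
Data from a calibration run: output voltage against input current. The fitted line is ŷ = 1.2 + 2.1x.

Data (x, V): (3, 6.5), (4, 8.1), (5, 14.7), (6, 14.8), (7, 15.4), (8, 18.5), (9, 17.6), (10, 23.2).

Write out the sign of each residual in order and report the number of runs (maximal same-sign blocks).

x=3: ŷ = 1.2 + 2.1·3 = 7.5; e = 6.5 − 7.5 = -1
x=4: ŷ = 1.2 + 2.1·4 = 9.6; e = 8.1 − 9.6 = -1.5
x=5: ŷ = 1.2 + 2.1·5 = 11.7; e = 14.7 − 11.7 = 3
x=6: ŷ = 1.2 + 2.1·6 = 13.8; e = 14.8 − 13.8 = 1
x=7: ŷ = 1.2 + 2.1·7 = 15.9; e = 15.4 − 15.9 = -0.5
x=8: ŷ = 1.2 + 2.1·8 = 18; e = 18.5 − 18 = 0.5
x=9: ŷ = 1.2 + 2.1·9 = 20.1; e = 17.6 − 20.1 = -2.5
x=10: ŷ = 1.2 + 2.1·10 = 22.2; e = 23.2 − 22.2 = 1
Signs: − − + + − + − +
Runs: −×2, +×2, −×1, +×1, −×1, +×1 → 6

6 runs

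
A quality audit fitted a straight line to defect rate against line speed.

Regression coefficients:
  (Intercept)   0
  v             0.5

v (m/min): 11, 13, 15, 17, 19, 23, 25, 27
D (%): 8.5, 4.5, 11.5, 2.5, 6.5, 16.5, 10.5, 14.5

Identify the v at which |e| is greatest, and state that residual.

v = 17, e = -6

v=11: D̂ = 0.5·11 = 5.5; e = 8.5 − 5.5 = 3
v=13: D̂ = 0.5·13 = 6.5; e = 4.5 − 6.5 = -2
v=15: D̂ = 0.5·15 = 7.5; e = 11.5 − 7.5 = 4
v=17: D̂ = 0.5·17 = 8.5; e = 2.5 − 8.5 = -6
v=19: D̂ = 0.5·19 = 9.5; e = 6.5 − 9.5 = -3
v=23: D̂ = 0.5·23 = 11.5; e = 16.5 − 11.5 = 5
v=25: D̂ = 0.5·25 = 12.5; e = 10.5 − 12.5 = -2
v=27: D̂ = 0.5·27 = 13.5; e = 14.5 − 13.5 = 1
Largest |e| is 6 at v = 17, residual -6.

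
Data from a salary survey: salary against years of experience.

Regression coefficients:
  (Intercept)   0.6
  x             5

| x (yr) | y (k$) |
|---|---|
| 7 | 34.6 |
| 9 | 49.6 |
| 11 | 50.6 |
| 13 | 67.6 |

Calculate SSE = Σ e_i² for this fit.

x=7: ŷ = 0.6 + 5·7 = 35.6; e = 34.6 − 35.6 = -1
x=9: ŷ = 0.6 + 5·9 = 45.6; e = 49.6 − 45.6 = 4
x=11: ŷ = 0.6 + 5·11 = 55.6; e = 50.6 − 55.6 = -5
x=13: ŷ = 0.6 + 5·13 = 65.6; e = 67.6 − 65.6 = 2
SSE = 1 + 16 + 25 + 4 = 46

SSE = 46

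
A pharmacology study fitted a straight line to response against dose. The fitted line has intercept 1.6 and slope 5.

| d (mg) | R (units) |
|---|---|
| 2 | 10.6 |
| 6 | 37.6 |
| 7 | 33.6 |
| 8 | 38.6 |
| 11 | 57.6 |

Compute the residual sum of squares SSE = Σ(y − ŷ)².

d=2: ŷ = 1.6 + 5·2 = 11.6; e = 10.6 − 11.6 = -1
d=6: ŷ = 1.6 + 5·6 = 31.6; e = 37.6 − 31.6 = 6
d=7: ŷ = 1.6 + 5·7 = 36.6; e = 33.6 − 36.6 = -3
d=8: ŷ = 1.6 + 5·8 = 41.6; e = 38.6 − 41.6 = -3
d=11: ŷ = 1.6 + 5·11 = 56.6; e = 57.6 − 56.6 = 1
SSE = 1 + 36 + 9 + 9 + 1 = 56

SSE = 56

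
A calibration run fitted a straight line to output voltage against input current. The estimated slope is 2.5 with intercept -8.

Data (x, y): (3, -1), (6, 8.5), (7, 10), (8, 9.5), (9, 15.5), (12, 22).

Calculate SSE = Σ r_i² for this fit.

x=3: ŷ = -8 + 2.5·3 = -0.5; r = -1 − (-0.5) = -0.5
x=6: ŷ = -8 + 2.5·6 = 7; r = 8.5 − 7 = 1.5
x=7: ŷ = -8 + 2.5·7 = 9.5; r = 10 − 9.5 = 0.5
x=8: ŷ = -8 + 2.5·8 = 12; r = 9.5 − 12 = -2.5
x=9: ŷ = -8 + 2.5·9 = 14.5; r = 15.5 − 14.5 = 1
x=12: ŷ = -8 + 2.5·12 = 22; r = 22 − 22 = 0
SSE = 0.25 + 2.25 + 0.25 + 6.25 + 1 + 0 = 10

SSE = 10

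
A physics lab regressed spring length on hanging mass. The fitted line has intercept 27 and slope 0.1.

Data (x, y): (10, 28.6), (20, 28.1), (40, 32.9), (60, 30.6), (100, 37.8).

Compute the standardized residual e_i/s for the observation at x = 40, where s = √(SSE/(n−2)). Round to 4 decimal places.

x=10: ŷ = 27 + 0.1·10 = 28; e = 28.6 − 28 = 0.6
x=20: ŷ = 27 + 0.1·20 = 29; e = 28.1 − 29 = -0.9
x=40: ŷ = 27 + 0.1·40 = 31; e = 32.9 − 31 = 1.9
x=60: ŷ = 27 + 0.1·60 = 33; e = 30.6 − 33 = -2.4
x=100: ŷ = 27 + 0.1·100 = 37; e = 37.8 − 37 = 0.8
SSE = 0.36 + 0.81 + 3.61 + 5.76 + 0.64 = 11.18
s = √(11.18/3) = 1.93046
e/s = 1.9 / 1.93046 = 0.9842

0.9842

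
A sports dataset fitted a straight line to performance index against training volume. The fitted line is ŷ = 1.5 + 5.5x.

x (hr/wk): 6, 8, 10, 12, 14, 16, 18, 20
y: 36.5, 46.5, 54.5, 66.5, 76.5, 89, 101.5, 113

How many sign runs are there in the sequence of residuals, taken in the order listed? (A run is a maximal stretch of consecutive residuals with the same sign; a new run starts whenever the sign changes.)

x=6: ŷ = 1.5 + 5.5·6 = 34.5; r = 36.5 − 34.5 = 2
x=8: ŷ = 1.5 + 5.5·8 = 45.5; r = 46.5 − 45.5 = 1
x=10: ŷ = 1.5 + 5.5·10 = 56.5; r = 54.5 − 56.5 = -2
x=12: ŷ = 1.5 + 5.5·12 = 67.5; r = 66.5 − 67.5 = -1
x=14: ŷ = 1.5 + 5.5·14 = 78.5; r = 76.5 − 78.5 = -2
x=16: ŷ = 1.5 + 5.5·16 = 89.5; r = 89 − 89.5 = -0.5
x=18: ŷ = 1.5 + 5.5·18 = 100.5; r = 101.5 − 100.5 = 1
x=20: ŷ = 1.5 + 5.5·20 = 111.5; r = 113 − 111.5 = 1.5
Signs: + + − − − − + +
Runs: +×2, −×4, +×2 → 3

3 runs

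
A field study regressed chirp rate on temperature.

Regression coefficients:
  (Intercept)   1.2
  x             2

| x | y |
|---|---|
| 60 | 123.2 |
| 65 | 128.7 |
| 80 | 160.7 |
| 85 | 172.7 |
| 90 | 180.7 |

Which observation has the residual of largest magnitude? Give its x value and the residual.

x = 65, e = -2.5

x=60: ŷ = 1.2 + 2·60 = 121.2; e = 123.2 − 121.2 = 2
x=65: ŷ = 1.2 + 2·65 = 131.2; e = 128.7 − 131.2 = -2.5
x=80: ŷ = 1.2 + 2·80 = 161.2; e = 160.7 − 161.2 = -0.5
x=85: ŷ = 1.2 + 2·85 = 171.2; e = 172.7 − 171.2 = 1.5
x=90: ŷ = 1.2 + 2·90 = 181.2; e = 180.7 − 181.2 = -0.5
Largest |e| is 2.5 at x = 65, residual -2.5.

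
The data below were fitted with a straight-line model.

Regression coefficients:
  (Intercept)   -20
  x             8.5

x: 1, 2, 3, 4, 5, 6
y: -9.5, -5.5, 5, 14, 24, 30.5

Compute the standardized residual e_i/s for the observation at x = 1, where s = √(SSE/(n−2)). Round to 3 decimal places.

x=1: ŷ = -20 + 8.5·1 = -11.5; e = -9.5 − (-11.5) = 2
x=2: ŷ = -20 + 8.5·2 = -3; e = -5.5 − (-3) = -2.5
x=3: ŷ = -20 + 8.5·3 = 5.5; e = 5 − 5.5 = -0.5
x=4: ŷ = -20 + 8.5·4 = 14; e = 14 − 14 = 0
x=5: ŷ = -20 + 8.5·5 = 22.5; e = 24 − 22.5 = 1.5
x=6: ŷ = -20 + 8.5·6 = 31; e = 30.5 − 31 = -0.5
SSE = 4 + 6.25 + 0.25 + 0 + 2.25 + 0.25 = 13
s = √(13/4) = 1.80278
e/s = 2 / 1.80278 = 1.109

1.109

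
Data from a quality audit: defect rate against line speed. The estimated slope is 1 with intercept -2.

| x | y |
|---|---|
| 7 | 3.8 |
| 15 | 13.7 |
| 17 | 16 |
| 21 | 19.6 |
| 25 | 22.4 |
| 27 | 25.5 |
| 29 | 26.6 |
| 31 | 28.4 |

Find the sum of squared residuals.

SSE = 4.42

x=7: ŷ = -2 + 7 = 5; r = 3.8 − 5 = -1.2
x=15: ŷ = -2 + 15 = 13; r = 13.7 − 13 = 0.7
x=17: ŷ = -2 + 17 = 15; r = 16 − 15 = 1
x=21: ŷ = -2 + 21 = 19; r = 19.6 − 19 = 0.6
x=25: ŷ = -2 + 25 = 23; r = 22.4 − 23 = -0.6
x=27: ŷ = -2 + 27 = 25; r = 25.5 − 25 = 0.5
x=29: ŷ = -2 + 29 = 27; r = 26.6 − 27 = -0.4
x=31: ŷ = -2 + 31 = 29; r = 28.4 − 29 = -0.6
SSE = 1.44 + 0.49 + 1 + 0.36 + 0.36 + 0.25 + 0.16 + 0.36 = 4.42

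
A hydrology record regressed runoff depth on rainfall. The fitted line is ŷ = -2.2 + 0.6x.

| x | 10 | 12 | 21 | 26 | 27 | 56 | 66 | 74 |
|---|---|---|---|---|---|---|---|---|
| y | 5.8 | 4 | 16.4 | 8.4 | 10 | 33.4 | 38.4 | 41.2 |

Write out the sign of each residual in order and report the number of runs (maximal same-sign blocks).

x=10: ŷ = -2.2 + 0.6·10 = 3.8; e = 5.8 − 3.8 = 2
x=12: ŷ = -2.2 + 0.6·12 = 5; e = 4 − 5 = -1
x=21: ŷ = -2.2 + 0.6·21 = 10.4; e = 16.4 − 10.4 = 6
x=26: ŷ = -2.2 + 0.6·26 = 13.4; e = 8.4 − 13.4 = -5
x=27: ŷ = -2.2 + 0.6·27 = 14; e = 10 − 14 = -4
x=56: ŷ = -2.2 + 0.6·56 = 31.4; e = 33.4 − 31.4 = 2
x=66: ŷ = -2.2 + 0.6·66 = 37.4; e = 38.4 − 37.4 = 1
x=74: ŷ = -2.2 + 0.6·74 = 42.2; e = 41.2 − 42.2 = -1
Signs: + − + − − + + −
Runs: +×1, −×1, +×1, −×2, +×2, −×1 → 6

6 runs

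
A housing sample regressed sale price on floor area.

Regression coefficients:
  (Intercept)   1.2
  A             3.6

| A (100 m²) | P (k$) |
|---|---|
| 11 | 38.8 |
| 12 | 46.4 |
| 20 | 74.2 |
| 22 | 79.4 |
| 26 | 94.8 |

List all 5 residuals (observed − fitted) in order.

A=11: P̂ = 1.2 + 3.6·11 = 40.8; r = 38.8 − 40.8 = -2
A=12: P̂ = 1.2 + 3.6·12 = 44.4; r = 46.4 − 44.4 = 2
A=20: P̂ = 1.2 + 3.6·20 = 73.2; r = 74.2 − 73.2 = 1
A=22: P̂ = 1.2 + 3.6·22 = 80.4; r = 79.4 − 80.4 = -1
A=26: P̂ = 1.2 + 3.6·26 = 94.8; r = 94.8 − 94.8 = 0

-2, 2, 1, -1, 0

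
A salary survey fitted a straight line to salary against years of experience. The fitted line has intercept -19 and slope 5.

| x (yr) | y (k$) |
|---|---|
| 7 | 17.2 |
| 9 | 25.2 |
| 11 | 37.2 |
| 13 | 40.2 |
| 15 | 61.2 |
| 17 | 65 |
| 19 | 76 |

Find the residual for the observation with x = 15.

ŷ = -19 + 5·15 = 56
e = 61.2 − 56 = 5.2

e = 5.2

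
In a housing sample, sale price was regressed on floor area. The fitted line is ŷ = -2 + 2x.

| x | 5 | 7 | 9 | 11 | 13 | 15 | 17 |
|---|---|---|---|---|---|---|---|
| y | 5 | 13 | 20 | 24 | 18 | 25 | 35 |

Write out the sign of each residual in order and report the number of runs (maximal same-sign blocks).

4 runs

x=5: ŷ = -2 + 2·5 = 8; r = 5 − 8 = -3
x=7: ŷ = -2 + 2·7 = 12; r = 13 − 12 = 1
x=9: ŷ = -2 + 2·9 = 16; r = 20 − 16 = 4
x=11: ŷ = -2 + 2·11 = 20; r = 24 − 20 = 4
x=13: ŷ = -2 + 2·13 = 24; r = 18 − 24 = -6
x=15: ŷ = -2 + 2·15 = 28; r = 25 − 28 = -3
x=17: ŷ = -2 + 2·17 = 32; r = 35 − 32 = 3
Signs: − + + + − − +
Runs: −×1, +×3, −×2, +×1 → 4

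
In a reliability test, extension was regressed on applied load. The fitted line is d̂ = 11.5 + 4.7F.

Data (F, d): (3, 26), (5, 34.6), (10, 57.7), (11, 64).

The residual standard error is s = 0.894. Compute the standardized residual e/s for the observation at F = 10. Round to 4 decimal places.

d̂ = 11.5 + 4.7·10 = 58.5
e = 57.7 − 58.5 = -0.8
e/s = -0.8 / 0.894 = -0.8949

-0.8949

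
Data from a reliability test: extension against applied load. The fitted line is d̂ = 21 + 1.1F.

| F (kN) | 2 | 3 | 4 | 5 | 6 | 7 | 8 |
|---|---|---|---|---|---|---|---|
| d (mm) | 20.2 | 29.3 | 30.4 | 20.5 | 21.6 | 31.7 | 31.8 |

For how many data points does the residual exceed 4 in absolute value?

F=2: d̂ = 21 + 1.1·2 = 23.2; r = 20.2 − 23.2 = -3
F=3: d̂ = 21 + 1.1·3 = 24.3; r = 29.3 − 24.3 = 5
F=4: d̂ = 21 + 1.1·4 = 25.4; r = 30.4 − 25.4 = 5
F=5: d̂ = 21 + 1.1·5 = 26.5; r = 20.5 − 26.5 = -6
F=6: d̂ = 21 + 1.1·6 = 27.6; r = 21.6 − 27.6 = -6
F=7: d̂ = 21 + 1.1·7 = 28.7; r = 31.7 − 28.7 = 3
F=8: d̂ = 21 + 1.1·8 = 29.8; r = 31.8 − 29.8 = 2
|r| > 4: F=3 (|r|=5), F=4 (|r|=5), F=5 (|r|=6), F=6 (|r|=6) → 4

4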